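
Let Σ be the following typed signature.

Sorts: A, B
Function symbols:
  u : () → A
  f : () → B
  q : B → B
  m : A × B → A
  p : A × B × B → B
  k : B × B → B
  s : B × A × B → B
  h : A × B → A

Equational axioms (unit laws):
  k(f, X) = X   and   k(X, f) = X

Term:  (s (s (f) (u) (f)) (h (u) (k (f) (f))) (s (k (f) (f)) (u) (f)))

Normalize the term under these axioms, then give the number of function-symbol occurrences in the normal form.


size = 12

1. (s (s (f) (u) (f)) (h (u) (k (f) (f))) (s (k (f) (f)) (u) (f)))  →  (s (s (f) (u) (f)) (h (u) (f)) (s (k (f) (f)) (u) (f)))
2. (s (s (f) (u) (f)) (h (u) (f)) (s (k (f) (f)) (u) (f)))  →  (s (s (f) (u) (f)) (h (u) (f)) (s (f) (u) (f)))
normal form: (s (s (f) (u) (f)) (h (u) (f)) (s (f) (u) (f)))


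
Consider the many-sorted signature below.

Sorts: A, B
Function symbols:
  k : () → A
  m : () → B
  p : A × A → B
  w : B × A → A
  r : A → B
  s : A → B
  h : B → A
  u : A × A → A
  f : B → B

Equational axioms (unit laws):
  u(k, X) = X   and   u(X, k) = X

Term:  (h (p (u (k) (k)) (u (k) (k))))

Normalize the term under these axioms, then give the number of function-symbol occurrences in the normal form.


1. (h (p (u (k) (k)) (u (k) (k))))  →  (h (p (k) (u (k) (k))))
2. (h (p (k) (u (k) (k))))  →  (h (p (k) (k)))
normal form: (h (p (k) (k)))

size = 4


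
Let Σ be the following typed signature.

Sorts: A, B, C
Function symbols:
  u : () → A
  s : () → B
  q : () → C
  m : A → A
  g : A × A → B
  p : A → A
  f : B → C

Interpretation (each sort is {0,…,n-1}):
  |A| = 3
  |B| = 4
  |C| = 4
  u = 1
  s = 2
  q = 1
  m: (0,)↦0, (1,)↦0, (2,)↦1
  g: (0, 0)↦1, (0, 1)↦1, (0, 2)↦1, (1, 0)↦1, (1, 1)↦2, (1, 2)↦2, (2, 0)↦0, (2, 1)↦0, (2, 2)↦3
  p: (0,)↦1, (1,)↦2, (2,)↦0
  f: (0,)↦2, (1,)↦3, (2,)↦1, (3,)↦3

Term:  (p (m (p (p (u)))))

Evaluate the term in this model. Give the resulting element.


  u = 1
  (p (u)) = p(1,) = 2
  (p (p (u))) = p(2,) = 0
  (m (p (p (u)))) = m(0,) = 0
  (p (m (p (p (u))))) = p(0,) = 1

value = 1


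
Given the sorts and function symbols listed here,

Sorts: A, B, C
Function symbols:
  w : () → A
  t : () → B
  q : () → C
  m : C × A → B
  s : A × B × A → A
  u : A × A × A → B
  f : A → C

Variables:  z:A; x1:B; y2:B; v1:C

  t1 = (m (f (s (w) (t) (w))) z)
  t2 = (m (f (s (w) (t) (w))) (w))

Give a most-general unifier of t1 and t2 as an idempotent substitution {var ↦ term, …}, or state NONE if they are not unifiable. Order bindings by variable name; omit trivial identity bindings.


{z ↦ (w)}


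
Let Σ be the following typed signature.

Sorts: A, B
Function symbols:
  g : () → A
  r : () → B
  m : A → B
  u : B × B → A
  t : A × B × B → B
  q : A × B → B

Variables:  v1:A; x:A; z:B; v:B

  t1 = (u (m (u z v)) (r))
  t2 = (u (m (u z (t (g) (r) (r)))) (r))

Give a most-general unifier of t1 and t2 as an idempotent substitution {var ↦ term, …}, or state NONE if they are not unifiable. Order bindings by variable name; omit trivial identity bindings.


{v ↦ (t (g) (r) (r))}


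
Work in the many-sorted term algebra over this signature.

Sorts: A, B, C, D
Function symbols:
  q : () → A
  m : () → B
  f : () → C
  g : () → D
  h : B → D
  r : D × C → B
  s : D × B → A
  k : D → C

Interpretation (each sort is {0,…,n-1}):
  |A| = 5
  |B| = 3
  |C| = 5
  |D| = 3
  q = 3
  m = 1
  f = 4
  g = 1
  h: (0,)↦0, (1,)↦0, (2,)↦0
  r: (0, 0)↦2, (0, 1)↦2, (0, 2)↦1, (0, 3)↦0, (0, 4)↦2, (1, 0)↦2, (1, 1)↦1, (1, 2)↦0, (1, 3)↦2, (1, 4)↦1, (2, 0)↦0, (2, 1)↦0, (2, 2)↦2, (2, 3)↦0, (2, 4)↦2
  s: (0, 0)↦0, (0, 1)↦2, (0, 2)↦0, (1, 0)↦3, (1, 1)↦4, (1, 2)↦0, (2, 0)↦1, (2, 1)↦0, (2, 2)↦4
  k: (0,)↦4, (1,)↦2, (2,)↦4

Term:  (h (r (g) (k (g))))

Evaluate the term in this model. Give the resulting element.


value = 0

  g = 1
  g = 1
  (k (g)) = k(1,) = 2
  (r (g) (k (g))) = r(1, 2) = 0
  (h (r (g) (k (g)))) = h(0,) = 0


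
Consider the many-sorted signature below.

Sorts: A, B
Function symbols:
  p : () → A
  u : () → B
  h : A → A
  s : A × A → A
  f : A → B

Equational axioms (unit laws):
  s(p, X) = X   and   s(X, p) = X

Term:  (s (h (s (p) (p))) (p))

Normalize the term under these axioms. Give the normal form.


normal form = (h (p))

1. (s (h (s (p) (p))) (p))  →  (h (s (p) (p)))
2. (h (s (p) (p)))  →  (h (p))


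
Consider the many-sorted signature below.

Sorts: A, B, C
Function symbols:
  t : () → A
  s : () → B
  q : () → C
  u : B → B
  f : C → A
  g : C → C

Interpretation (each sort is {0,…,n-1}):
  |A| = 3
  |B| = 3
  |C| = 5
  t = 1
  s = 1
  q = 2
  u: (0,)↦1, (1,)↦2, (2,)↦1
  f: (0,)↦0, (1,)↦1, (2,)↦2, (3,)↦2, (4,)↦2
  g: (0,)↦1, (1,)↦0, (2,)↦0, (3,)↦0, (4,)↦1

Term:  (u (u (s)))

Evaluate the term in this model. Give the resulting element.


value = 1

  s = 1
  (u (s)) = u(1,) = 2
  (u (u (s))) = u(2,) = 1


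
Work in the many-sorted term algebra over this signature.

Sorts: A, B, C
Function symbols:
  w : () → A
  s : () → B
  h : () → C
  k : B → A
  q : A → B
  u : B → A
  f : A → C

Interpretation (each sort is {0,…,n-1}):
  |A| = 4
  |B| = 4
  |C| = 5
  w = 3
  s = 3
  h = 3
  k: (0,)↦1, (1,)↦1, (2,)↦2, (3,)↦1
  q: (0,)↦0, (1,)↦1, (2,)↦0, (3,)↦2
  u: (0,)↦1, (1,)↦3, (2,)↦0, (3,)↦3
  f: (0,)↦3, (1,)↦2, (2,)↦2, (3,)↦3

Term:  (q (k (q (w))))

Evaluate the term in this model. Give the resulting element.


  w = 3
  (q (w)) = q(3,) = 2
  (k (q (w))) = k(2,) = 2
  (q (k (q (w)))) = q(2,) = 0

value = 0


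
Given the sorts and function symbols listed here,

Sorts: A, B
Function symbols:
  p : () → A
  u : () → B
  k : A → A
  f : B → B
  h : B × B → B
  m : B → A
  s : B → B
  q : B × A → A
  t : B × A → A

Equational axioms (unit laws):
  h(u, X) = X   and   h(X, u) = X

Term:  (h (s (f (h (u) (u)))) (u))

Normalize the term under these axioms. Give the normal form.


1. (h (s (f (h (u) (u)))) (u))  →  (s (f (h (u) (u))))
2. (s (f (h (u) (u))))  →  (s (f (u)))

normal form = (s (f (u)))


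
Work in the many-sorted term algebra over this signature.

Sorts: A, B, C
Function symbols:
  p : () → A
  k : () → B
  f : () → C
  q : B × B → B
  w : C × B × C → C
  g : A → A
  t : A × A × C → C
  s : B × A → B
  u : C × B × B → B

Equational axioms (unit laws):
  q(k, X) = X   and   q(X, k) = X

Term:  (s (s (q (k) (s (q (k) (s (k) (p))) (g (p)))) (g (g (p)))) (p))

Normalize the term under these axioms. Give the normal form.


1. (s (s (q (k) (s (q (k) (s (k) (p))) (g (p)))) (g (g (p)))) (p))  →  (s (s (s (q (k) (s (k) (p))) (g (p))) (g (g (p)))) (p))
2. (s (s (s (q (k) (s (k) (p))) (g (p))) (g (g (p)))) (p))  →  (s (s (s (s (k) (p)) (g (p))) (g (g (p)))) (p))

normal form = (s (s (s (s (k) (p)) (g (p))) (g (g (p)))) (p))


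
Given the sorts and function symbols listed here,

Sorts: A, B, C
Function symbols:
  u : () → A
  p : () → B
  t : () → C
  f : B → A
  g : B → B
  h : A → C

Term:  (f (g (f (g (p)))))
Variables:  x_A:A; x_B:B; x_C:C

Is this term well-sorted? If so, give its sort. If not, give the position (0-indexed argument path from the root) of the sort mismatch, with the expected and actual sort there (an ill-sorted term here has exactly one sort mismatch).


        (p) : B
      (g (p)) : B
    (f (g (p))) : A
  (g (f (g (p)))) : ✗ arg 0 at [0, 0] has sort A, expected B

ill-sorted at position [0, 0]: expected B, got A


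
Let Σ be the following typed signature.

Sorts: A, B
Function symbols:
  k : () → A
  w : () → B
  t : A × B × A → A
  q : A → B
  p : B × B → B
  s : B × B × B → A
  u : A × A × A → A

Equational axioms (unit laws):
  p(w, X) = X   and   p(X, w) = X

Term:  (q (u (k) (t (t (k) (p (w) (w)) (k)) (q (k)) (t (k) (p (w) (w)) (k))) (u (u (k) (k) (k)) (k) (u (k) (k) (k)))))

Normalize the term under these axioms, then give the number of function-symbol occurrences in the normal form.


size = 24

1. (q (u (k) (t (t (k) (p (w) (w)) (k)) (q (k)) (t (k) (p (w) (w)) (k))) (u (u (k) (k) (k)) (k) (u (k) (k) (k)))))  →  (q (u (k) (t (t (k) (w) (k)) (q (k)) (t (k) (p (w) (w)) (k))) (u (u (k) (k) (k)) (k) (u (k) (k) (k)))))
2. (q (u (k) (t (t (k) (w) (k)) (q (k)) (t (k) (p (w) (w)) (k))) (u (u (k) (k) (k)) (k) (u (k) (k) (k)))))  →  (q (u (k) (t (t (k) (w) (k)) (q (k)) (t (k) (w) (k))) (u (u (k) (k) (k)) (k) (u (k) (k) (k)))))
normal form: (q (u (k) (t (t (k) (w) (k)) (q (k)) (t (k) (w) (k))) (u (u (k) (k) (k)) (k) (u (k) (k) (k)))))


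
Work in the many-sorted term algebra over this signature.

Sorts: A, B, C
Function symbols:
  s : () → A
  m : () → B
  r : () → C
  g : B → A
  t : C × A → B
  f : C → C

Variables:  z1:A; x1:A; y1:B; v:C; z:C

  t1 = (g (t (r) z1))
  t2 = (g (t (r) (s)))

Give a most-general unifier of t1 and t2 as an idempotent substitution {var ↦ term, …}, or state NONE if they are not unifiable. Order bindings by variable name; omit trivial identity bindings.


{z1 ↦ (s)}


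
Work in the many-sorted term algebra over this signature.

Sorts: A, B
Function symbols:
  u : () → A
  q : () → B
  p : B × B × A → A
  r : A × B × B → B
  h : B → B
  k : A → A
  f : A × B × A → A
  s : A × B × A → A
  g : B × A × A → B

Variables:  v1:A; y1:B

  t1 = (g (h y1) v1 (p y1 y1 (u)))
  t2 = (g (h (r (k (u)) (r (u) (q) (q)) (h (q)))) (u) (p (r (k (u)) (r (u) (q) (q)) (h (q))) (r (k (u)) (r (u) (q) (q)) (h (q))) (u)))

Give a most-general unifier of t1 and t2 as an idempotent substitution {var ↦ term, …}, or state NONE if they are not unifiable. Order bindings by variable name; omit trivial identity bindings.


{v1 ↦ (u), y1 ↦ (r (k (u)) (r (u) (q) (q)) (h (q)))}


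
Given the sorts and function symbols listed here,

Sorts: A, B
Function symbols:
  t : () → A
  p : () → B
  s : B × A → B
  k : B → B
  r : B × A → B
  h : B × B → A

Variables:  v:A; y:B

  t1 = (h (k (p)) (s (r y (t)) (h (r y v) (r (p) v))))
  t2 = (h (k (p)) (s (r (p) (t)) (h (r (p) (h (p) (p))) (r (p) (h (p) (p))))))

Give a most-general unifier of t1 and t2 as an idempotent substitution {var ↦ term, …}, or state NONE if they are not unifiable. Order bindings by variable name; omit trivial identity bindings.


{v ↦ (h (p) (p)), y ↦ (p)}


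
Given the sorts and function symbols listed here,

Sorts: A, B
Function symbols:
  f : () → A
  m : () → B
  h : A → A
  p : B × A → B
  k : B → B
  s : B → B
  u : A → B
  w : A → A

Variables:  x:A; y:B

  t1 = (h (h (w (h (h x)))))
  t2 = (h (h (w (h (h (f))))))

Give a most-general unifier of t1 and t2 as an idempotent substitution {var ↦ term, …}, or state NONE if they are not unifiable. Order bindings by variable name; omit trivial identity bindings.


{x ↦ (f)}


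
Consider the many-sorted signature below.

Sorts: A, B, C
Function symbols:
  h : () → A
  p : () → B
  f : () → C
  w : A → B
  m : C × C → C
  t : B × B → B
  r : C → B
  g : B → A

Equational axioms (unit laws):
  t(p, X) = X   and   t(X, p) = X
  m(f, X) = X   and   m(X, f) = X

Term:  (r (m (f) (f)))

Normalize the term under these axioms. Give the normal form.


1. (r (m (f) (f)))  →  (r (f))

normal form = (r (f))


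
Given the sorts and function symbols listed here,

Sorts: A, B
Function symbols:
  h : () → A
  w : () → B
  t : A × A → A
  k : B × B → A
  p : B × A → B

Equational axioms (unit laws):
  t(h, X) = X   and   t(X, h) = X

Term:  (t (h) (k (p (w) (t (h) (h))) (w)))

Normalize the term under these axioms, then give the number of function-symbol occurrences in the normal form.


size = 5

1. (t (h) (k (p (w) (t (h) (h))) (w)))  →  (k (p (w) (t (h) (h))) (w))
2. (k (p (w) (t (h) (h))) (w))  →  (k (p (w) (h)) (w))
normal form: (k (p (w) (h)) (w))


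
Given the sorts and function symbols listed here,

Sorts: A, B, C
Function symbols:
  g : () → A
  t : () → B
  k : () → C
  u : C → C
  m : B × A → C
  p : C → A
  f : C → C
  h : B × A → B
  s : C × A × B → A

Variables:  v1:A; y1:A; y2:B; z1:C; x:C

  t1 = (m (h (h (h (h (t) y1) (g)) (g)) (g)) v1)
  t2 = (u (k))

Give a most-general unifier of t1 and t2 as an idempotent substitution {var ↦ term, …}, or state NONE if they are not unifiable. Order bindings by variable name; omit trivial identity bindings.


head clash or occurs-check failure — not unifiable

NONE (not unifiable)


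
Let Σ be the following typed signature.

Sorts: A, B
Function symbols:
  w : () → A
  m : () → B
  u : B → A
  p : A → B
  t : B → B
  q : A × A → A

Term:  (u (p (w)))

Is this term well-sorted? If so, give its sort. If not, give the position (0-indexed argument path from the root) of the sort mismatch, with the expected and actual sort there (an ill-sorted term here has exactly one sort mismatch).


    (w) : A
  (p (w)) : B
(u (p (w))) : A

well-sorted; sort = A


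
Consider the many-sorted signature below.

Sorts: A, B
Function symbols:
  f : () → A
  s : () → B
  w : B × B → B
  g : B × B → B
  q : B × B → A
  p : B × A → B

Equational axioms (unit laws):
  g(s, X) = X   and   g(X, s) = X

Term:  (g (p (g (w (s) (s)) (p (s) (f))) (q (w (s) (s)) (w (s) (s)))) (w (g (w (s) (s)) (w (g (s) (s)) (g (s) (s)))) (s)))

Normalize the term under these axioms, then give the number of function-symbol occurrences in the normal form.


size = 25

1. (g (p (g (w (s) (s)) (p (s) (f))) (q (w (s) (s)) (w (s) (s)))) (w (g (w (s) (s)) (w (g (s) (s)) (g (s) (s)))) (s)))  →  (g (p (g (w (s) (s)) (p (s) (f))) (q (w (s) (s)) (w (s) (s)))) (w (g (w (s) (s)) (w (s) (g (s) (s)))) (s)))
2. (g (p (g (w (s) (s)) (p (s) (f))) (q (w (s) (s)) (w (s) (s)))) (w (g (w (s) (s)) (w (s) (g (s) (s)))) (s)))  →  (g (p (g (w (s) (s)) (p (s) (f))) (q (w (s) (s)) (w (s) (s)))) (w (g (w (s) (s)) (w (s) (s))) (s)))
normal form: (g (p (g (w (s) (s)) (p (s) (f))) (q (w (s) (s)) (w (s) (s)))) (w (g (w (s) (s)) (w (s) (s))) (s)))


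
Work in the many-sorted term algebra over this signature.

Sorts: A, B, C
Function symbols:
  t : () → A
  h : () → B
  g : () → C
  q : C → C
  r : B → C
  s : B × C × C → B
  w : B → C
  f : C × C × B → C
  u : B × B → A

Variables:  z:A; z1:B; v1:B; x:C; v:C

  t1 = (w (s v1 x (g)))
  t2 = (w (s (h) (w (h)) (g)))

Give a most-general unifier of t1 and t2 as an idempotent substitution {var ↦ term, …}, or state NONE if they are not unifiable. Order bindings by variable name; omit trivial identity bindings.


{v1 ↦ (h), x ↦ (w (h))}


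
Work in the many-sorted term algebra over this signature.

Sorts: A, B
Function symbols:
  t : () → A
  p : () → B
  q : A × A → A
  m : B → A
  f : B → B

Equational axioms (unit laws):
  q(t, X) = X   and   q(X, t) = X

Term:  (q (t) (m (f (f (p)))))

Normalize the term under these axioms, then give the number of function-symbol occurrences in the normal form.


size = 4

1. (q (t) (m (f (f (p)))))  →  (m (f (f (p))))
normal form: (m (f (f (p))))


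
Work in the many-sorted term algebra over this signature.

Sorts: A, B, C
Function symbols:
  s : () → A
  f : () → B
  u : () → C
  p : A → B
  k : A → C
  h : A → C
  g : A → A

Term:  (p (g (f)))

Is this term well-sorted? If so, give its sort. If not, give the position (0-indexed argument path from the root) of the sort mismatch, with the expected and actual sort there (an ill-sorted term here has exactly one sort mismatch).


ill-sorted at position [0, 0]: expected A, got B

    (f) : B
  (g (f)) : ✗ arg 0 at [0, 0] has sort B, expected A


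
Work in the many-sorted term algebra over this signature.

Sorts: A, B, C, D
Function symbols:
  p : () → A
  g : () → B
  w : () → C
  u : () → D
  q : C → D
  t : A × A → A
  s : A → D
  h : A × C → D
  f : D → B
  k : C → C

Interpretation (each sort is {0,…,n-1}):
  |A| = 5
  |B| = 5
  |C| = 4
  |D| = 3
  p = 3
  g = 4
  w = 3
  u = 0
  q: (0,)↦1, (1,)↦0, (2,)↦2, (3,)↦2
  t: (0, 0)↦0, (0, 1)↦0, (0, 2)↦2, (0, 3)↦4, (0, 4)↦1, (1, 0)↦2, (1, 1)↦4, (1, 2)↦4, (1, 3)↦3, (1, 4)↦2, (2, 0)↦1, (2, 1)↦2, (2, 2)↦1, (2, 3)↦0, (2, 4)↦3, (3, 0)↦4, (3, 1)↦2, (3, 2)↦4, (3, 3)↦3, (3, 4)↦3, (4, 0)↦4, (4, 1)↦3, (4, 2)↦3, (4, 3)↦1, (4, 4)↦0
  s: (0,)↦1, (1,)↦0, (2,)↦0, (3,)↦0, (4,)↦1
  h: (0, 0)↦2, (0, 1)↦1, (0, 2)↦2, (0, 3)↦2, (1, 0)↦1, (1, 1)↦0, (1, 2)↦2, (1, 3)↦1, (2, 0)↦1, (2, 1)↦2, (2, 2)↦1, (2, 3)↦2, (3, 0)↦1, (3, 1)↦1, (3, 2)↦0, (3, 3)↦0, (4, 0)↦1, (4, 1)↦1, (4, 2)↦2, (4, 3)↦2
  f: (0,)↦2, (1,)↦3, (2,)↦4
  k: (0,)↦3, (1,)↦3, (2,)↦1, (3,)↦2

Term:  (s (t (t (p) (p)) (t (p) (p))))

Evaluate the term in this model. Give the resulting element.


  p = 3
  p = 3
  (t (p) (p)) = t(3, 3) = 3
  p = 3
  p = 3
  (t (p) (p)) = t(3, 3) = 3
  (t (t (p) (p)) (t (p) (p))) = t(3, 3) = 3
  (s (t (t (p) (p)) (t (p) (p)))) = s(3,) = 0

value = 0


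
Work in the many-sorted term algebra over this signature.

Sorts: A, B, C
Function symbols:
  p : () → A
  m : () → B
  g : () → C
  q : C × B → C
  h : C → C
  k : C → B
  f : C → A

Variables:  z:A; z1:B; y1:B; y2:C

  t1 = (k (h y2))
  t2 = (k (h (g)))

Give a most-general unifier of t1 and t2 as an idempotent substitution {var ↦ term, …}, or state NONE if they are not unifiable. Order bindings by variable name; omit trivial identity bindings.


{y2 ↦ (g)}


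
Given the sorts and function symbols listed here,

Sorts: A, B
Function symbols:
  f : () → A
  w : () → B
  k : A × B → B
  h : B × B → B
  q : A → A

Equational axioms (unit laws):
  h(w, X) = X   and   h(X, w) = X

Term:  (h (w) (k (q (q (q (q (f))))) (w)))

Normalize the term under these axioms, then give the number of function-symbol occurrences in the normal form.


size = 7

1. (h (w) (k (q (q (q (q (f))))) (w)))  →  (k (q (q (q (q (f))))) (w))
normal form: (k (q (q (q (q (f))))) (w))


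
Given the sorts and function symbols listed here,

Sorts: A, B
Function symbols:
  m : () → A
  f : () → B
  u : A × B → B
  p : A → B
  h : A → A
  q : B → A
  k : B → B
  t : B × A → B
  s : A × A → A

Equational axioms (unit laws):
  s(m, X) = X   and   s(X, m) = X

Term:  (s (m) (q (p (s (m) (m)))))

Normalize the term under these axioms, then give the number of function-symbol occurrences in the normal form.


1. (s (m) (q (p (s (m) (m)))))  →  (q (p (s (m) (m))))
2. (q (p (s (m) (m))))  →  (q (p (m)))
normal form: (q (p (m)))

size = 3


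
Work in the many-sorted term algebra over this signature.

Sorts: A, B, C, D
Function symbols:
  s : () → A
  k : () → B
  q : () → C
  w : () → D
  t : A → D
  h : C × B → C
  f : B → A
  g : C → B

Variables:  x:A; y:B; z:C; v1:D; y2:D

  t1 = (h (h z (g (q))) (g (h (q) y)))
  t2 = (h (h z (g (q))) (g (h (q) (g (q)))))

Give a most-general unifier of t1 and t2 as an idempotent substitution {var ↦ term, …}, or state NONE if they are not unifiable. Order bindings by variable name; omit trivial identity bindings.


{y ↦ (g (q))}


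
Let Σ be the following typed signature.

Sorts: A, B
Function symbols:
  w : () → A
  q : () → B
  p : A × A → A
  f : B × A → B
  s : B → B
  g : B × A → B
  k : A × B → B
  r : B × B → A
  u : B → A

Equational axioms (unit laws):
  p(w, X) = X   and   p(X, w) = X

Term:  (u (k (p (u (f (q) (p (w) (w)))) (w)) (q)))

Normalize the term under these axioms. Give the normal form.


1. (u (k (p (u (f (q) (p (w) (w)))) (w)) (q)))  →  (u (k (u (f (q) (p (w) (w)))) (q)))
2. (u (k (u (f (q) (p (w) (w)))) (q)))  →  (u (k (u (f (q) (w))) (q)))

normal form = (u (k (u (f (q) (w))) (q)))


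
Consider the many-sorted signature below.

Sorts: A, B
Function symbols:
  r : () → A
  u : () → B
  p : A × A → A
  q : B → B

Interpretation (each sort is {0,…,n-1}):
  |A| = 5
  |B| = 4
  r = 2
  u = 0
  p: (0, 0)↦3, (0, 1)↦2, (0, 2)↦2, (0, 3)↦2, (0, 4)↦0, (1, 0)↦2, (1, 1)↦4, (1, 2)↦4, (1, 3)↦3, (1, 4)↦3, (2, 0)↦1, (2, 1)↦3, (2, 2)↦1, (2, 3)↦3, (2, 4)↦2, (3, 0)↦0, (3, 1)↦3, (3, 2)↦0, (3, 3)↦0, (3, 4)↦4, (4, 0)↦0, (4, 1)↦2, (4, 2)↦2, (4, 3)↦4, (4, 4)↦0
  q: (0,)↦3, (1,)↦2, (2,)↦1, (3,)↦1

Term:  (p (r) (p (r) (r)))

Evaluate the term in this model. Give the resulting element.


  r = 2
  r = 2
  r = 2
  (p (r) (r)) = p(2, 2) = 1
  (p (r) (p (r) (r))) = p(2, 1) = 3

value = 3


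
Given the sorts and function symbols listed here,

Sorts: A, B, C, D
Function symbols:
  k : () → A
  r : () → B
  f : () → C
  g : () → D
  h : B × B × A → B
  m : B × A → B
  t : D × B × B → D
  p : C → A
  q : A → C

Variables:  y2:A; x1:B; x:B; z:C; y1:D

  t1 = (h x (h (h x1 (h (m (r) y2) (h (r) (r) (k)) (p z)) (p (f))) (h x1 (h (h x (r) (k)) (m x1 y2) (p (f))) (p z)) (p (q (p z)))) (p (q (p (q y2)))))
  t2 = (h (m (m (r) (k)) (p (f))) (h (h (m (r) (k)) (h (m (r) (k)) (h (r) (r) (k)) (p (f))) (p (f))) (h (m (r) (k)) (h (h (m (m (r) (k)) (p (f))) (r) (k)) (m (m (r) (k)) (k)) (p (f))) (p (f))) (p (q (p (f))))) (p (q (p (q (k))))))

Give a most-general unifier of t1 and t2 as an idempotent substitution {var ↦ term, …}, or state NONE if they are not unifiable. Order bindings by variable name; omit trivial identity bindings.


{x ↦ (m (m (r) (k)) (p (f))), x1 ↦ (m (r) (k)), y2 ↦ (k), z ↦ (f)}


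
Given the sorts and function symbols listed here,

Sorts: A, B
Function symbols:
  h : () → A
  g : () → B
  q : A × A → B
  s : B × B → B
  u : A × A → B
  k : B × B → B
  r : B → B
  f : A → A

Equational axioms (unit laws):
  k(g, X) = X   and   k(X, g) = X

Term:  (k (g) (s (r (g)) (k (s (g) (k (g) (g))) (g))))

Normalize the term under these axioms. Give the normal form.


normal form = (s (r (g)) (s (g) (g)))

1. (k (g) (s (r (g)) (k (s (g) (k (g) (g))) (g))))  →  (s (r (g)) (k (s (g) (k (g) (g))) (g)))
2. (s (r (g)) (k (s (g) (k (g) (g))) (g)))  →  (s (r (g)) (s (g) (k (g) (g))))
3. (s (r (g)) (s (g) (k (g) (g))))  →  (s (r (g)) (s (g) (g)))


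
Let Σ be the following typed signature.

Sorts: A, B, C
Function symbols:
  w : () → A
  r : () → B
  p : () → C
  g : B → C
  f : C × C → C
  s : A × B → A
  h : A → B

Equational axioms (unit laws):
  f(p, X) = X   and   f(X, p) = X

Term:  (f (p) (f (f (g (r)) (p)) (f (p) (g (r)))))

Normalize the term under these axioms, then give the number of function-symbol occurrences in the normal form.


size = 5

1. (f (p) (f (f (g (r)) (p)) (f (p) (g (r)))))  →  (f (f (g (r)) (p)) (f (p) (g (r))))
2. (f (f (g (r)) (p)) (f (p) (g (r))))  →  (f (g (r)) (f (p) (g (r))))
3. (f (g (r)) (f (p) (g (r))))  →  (f (g (r)) (g (r)))
normal form: (f (g (r)) (g (r)))


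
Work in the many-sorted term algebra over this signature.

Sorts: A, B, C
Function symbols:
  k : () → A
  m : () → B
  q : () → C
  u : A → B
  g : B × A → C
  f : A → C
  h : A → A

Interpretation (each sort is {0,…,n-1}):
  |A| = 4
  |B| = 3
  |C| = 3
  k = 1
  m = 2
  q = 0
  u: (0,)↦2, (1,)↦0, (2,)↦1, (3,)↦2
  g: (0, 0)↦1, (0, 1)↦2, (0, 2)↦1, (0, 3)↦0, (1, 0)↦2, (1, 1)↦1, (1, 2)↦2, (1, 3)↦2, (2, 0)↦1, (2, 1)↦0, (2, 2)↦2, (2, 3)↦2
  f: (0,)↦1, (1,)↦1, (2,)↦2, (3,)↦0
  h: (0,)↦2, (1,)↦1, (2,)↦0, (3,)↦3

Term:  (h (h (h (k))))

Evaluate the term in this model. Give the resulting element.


  k = 1
  (h (k)) = h(1,) = 1
  (h (h (k))) = h(1,) = 1
  (h (h (h (k)))) = h(1,) = 1

value = 1


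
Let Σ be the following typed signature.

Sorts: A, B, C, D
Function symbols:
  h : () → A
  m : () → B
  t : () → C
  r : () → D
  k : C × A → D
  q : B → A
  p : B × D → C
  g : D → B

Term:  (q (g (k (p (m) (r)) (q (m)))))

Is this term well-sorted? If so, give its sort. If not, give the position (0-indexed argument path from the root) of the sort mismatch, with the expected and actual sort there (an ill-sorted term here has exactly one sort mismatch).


        (m) : B
        (r) : D
      (p (m) (r)) : C
        (m) : B
      (q (m)) : A
    (k (p (m) (r)) (q (m))) : D
  (g (k (p (m) (r)) (q (m)))) : B
(q (g (k (p (m) (r)) (q (m))))) : A

well-sorted; sort = A


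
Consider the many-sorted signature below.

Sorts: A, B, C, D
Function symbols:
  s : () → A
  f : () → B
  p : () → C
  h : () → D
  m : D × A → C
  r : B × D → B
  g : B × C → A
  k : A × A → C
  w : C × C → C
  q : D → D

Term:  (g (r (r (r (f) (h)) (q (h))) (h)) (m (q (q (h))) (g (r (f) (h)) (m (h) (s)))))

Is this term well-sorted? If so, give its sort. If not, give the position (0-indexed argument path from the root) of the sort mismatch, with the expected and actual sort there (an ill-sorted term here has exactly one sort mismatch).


        (f) : B
        (h) : D
      (r (f) (h)) : B
        (h) : D
      (q (h)) : D
    (r (r (f) (h)) (q (h))) : B
    (h) : D
  (r (r (r (f) (h)) (q (h))) (h)) : B
        (h) : D
      (q (h)) : D
    (q (q (h))) : D
        (f) : B
        (h) : D
      (r (f) (h)) : B
        (h) : D
        (s) : A
      (m (h) (s)) : C
    (g (r (f) (h)) (m (h) (s))) : A
  (m (q (q (h))) (g (r (f) (h)) (m (h) (s)))) : C
(g (r (r (r (f) (h)) (q (h))) (h)) (m (q (q (h))) (g (r (f) (h)) (m (h) (s))))) : A

well-sorted; sort = A


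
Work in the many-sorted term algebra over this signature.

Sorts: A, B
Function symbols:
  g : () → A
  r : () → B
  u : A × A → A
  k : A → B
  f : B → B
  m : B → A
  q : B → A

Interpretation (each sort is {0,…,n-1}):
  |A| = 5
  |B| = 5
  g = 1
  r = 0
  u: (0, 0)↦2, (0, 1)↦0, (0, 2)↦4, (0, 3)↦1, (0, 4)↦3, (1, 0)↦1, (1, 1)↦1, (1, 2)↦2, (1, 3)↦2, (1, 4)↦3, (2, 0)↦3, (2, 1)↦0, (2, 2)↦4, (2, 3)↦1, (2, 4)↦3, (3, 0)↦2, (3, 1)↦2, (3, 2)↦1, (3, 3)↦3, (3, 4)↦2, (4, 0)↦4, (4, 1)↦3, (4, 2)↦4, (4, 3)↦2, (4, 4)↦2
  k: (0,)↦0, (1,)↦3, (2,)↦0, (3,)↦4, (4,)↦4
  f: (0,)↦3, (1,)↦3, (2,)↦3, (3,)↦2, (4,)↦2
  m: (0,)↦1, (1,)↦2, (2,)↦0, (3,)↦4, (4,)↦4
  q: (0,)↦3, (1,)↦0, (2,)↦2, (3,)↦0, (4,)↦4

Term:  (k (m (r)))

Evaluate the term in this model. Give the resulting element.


value = 3

  r = 0
  (m (r)) = m(0,) = 1
  (k (m (r))) = k(1,) = 3


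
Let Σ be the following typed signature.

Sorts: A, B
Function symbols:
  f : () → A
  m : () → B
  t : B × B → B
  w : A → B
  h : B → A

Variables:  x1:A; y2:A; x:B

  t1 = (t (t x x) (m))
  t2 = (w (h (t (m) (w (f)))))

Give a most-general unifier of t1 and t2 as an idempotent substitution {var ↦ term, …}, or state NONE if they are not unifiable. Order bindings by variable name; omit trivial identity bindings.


NONE (not unifiable)

head clash or occurs-check failure — not unifiable


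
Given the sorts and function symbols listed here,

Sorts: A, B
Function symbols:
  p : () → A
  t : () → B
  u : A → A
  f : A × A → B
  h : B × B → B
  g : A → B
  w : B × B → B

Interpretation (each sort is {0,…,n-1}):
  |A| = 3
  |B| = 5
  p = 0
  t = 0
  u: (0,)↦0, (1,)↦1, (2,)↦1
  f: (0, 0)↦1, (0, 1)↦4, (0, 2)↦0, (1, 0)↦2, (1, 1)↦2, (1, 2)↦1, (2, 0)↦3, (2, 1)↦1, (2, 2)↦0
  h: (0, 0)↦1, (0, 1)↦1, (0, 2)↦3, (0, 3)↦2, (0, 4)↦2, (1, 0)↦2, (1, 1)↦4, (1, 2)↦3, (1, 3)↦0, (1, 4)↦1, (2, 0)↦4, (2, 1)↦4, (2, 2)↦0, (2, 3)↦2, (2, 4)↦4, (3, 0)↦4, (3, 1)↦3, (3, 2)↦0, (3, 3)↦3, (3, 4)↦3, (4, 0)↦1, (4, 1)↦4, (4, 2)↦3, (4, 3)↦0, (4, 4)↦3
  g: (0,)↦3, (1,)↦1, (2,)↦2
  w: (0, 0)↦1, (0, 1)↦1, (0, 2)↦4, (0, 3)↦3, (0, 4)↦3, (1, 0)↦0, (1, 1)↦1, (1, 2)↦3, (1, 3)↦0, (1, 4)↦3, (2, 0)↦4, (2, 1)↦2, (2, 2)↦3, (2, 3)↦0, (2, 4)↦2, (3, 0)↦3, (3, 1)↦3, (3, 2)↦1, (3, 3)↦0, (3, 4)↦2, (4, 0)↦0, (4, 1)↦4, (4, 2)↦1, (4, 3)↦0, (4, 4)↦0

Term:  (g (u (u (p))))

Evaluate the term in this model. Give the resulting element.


  p = 0
  (u (p)) = u(0,) = 0
  (u (u (p))) = u(0,) = 0
  (g (u (u (p)))) = g(0,) = 3

value = 3


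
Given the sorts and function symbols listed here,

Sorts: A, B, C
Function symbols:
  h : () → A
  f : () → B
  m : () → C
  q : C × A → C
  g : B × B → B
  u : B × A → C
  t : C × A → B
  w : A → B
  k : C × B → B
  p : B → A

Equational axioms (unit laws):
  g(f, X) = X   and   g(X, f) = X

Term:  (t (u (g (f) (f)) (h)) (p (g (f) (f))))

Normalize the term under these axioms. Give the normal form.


1. (t (u (g (f) (f)) (h)) (p (g (f) (f))))  →  (t (u (f) (h)) (p (g (f) (f))))
2. (t (u (f) (h)) (p (g (f) (f))))  →  (t (u (f) (h)) (p (f)))

normal form = (t (u (f) (h)) (p (f)))


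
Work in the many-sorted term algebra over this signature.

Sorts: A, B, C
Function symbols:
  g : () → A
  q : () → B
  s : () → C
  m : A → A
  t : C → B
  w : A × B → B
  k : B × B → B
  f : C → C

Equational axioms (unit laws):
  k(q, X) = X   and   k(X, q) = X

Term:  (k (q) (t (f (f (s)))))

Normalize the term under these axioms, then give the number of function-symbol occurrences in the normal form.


1. (k (q) (t (f (f (s)))))  →  (t (f (f (s))))
normal form: (t (f (f (s))))

size = 4


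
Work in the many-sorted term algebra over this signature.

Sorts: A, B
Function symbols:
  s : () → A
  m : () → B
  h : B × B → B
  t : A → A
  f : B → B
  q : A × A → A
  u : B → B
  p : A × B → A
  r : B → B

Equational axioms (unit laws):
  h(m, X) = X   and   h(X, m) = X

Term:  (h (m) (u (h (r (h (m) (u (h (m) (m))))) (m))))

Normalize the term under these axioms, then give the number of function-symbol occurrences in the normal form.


size = 4

1. (h (m) (u (h (r (h (m) (u (h (m) (m))))) (m))))  →  (u (h (r (h (m) (u (h (m) (m))))) (m)))
2. (u (h (r (h (m) (u (h (m) (m))))) (m)))  →  (u (r (h (m) (u (h (m) (m))))))
3. (u (r (h (m) (u (h (m) (m))))))  →  (u (r (u (h (m) (m)))))
4. (u (r (u (h (m) (m)))))  →  (u (r (u (m))))
normal form: (u (r (u (m))))


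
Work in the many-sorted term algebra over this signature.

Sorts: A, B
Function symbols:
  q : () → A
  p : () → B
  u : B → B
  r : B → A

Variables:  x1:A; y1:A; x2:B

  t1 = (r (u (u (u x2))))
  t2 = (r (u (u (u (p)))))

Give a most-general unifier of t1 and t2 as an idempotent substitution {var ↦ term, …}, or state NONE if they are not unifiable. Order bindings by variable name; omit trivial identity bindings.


{x2 ↦ (p)}


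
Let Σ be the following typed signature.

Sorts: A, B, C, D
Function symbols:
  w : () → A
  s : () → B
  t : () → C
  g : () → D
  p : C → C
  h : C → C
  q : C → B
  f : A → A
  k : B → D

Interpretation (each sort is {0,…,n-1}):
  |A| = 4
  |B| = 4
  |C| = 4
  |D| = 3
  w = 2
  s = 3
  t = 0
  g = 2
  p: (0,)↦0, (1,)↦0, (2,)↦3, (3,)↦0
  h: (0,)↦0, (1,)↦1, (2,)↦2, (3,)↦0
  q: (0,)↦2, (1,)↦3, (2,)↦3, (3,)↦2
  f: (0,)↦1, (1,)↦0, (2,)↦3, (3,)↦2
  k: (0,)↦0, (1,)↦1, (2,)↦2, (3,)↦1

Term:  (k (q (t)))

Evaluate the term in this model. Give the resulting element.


  t = 0
  (q (t)) = q(0,) = 2
  (k (q (t))) = k(2,) = 2

value = 2


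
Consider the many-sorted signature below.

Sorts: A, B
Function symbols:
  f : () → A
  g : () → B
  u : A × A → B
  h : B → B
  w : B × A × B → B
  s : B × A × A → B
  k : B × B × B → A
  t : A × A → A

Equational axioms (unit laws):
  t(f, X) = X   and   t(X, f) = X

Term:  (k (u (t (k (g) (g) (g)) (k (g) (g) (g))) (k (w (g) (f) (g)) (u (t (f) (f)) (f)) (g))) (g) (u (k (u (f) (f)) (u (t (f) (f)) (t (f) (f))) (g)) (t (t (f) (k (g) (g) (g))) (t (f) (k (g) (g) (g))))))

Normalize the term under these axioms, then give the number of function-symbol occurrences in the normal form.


1. (k (u (t (k (g) (g) (g)) (k (g) (g) (g))) (k (w (g) (f) (g)) (u (t (f) (f)) (f)) (g))) (g) (u (k (u (f) (f)) (u (t (f) (f)) (t (f) (f))) (g)) (t (t (f) (k (g) (g) (g))) (t (f) (k (g) (g) (g))))))  →  (k (u (t (k (g) (g) (g)) (k (g) (g) (g))) (k (w (g) (f) (g)) (u (f) (f)) (g))) (g) (u (k (u (f) (f)) (u (t (f) (f)) (t (f) (f))) (g)) (t (t (f) (k (g) (g) (g))) (t (f) (k (g) (g) (g))))))
2. (k (u (t (k (g) (g) (g)) (k (g) (g) (g))) (k (w (g) (f) (g)) (u (f) (f)) (g))) (g) (u (k (u (f) (f)) (u (t (f) (f)) (t (f) (f))) (g)) (t (t (f) (k (g) (g) (g))) (t (f) (k (g) (g) (g))))))  →  (k (u (t (k (g) (g) (g)) (k (g) (g) (g))) (k (w (g) (f) (g)) (u (f) (f)) (g))) (g) (u (k (u (f) (f)) (u (f) (t (f) (f))) (g)) (t (t (f) (k (g) (g) (g))) (t (f) (k (g) (g) (g))))))
3. (k (u (t (k (g) (g) (g)) (k (g) (g) (g))) (k (w (g) (f) (g)) (u (f) (f)) (g))) (g) (u (k (u (f) (f)) (u (f) (t (f) (f))) (g)) (t (t (f) (k (g) (g) (g))) (t (f) (k (g) (g) (g))))))  →  (k (u (t (k (g) (g) (g)) (k (g) (g) (g))) (k (w (g) (f) (g)) (u (f) (f)) (g))) (g) (u (k (u (f) (f)) (u (f) (f)) (g)) (t (t (f) (k (g) (g) (g))) (t (f) (k (g) (g) (g))))))
4. (k (u (t (k (g) (g) (g)) (k (g) (g) (g))) (k (w (g) (f) (g)) (u (f) (f)) (g))) (g) (u (k (u (f) (f)) (u (f) (f)) (g)) (t (t (f) (k (g) (g) (g))) (t (f) (k (g) (g) (g))))))  →  (k (u (t (k (g) (g) (g)) (k (g) (g) (g))) (k (w (g) (f) (g)) (u (f) (f)) (g))) (g) (u (k (u (f) (f)) (u (f) (f)) (g)) (t (k (g) (g) (g)) (t (f) (k (g) (g) (g))))))
5. (k (u (t (k (g) (g) (g)) (k (g) (g) (g))) (k (w (g) (f) (g)) (u (f) (f)) (g))) (g) (u (k (u (f) (f)) (u (f) (f)) (g)) (t (k (g) (g) (g)) (t (f) (k (g) (g) (g))))))  →  (k (u (t (k (g) (g) (g)) (k (g) (g) (g))) (k (w (g) (f) (g)) (u (f) (f)) (g))) (g) (u (k (u (f) (f)) (u (f) (f)) (g)) (t (k (g) (g) (g)) (k (g) (g) (g)))))
normal form: (k (u (t (k (g) (g) (g)) (k (g) (g) (g))) (k (w (g) (f) (g)) (u (f) (f)) (g))) (g) (u (k (u (f) (f)) (u (f) (f)) (g)) (t (k (g) (g) (g)) (k (g) (g) (g)))))

size = 39


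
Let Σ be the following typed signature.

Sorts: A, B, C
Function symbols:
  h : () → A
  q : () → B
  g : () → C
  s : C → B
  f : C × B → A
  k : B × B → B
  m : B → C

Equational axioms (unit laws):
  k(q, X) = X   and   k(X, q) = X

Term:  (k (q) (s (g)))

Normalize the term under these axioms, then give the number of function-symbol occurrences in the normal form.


1. (k (q) (s (g)))  →  (s (g))
normal form: (s (g))

size = 2


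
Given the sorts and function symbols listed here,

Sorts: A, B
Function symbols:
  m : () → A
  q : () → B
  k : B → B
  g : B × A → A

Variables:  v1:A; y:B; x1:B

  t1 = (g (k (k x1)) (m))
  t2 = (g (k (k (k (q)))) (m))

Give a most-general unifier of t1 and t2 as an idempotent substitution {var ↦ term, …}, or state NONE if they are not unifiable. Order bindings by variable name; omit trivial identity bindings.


{x1 ↦ (k (q))}


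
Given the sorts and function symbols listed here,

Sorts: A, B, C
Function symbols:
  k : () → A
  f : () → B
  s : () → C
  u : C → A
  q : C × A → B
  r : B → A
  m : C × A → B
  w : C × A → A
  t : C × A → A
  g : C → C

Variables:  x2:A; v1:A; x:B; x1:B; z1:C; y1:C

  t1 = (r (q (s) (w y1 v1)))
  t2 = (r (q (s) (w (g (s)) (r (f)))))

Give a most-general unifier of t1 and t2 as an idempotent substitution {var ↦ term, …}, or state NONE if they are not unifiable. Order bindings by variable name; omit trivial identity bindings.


{v1 ↦ (r (f)), y1 ↦ (g (s))}


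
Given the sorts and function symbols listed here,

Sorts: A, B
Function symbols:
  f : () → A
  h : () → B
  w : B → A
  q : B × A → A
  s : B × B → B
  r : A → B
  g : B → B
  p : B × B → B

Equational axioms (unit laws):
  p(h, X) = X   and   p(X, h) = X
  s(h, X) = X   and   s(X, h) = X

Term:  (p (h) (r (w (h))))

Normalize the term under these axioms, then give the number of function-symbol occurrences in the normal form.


size = 3

1. (p (h) (r (w (h))))  →  (r (w (h)))
normal form: (r (w (h)))


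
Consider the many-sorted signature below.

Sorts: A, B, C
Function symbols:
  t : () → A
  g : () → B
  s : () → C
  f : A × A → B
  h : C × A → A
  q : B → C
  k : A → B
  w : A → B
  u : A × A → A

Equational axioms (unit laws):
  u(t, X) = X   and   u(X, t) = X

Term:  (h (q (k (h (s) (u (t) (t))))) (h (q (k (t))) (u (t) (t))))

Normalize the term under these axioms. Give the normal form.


normal form = (h (q (k (h (s) (t)))) (h (q (k (t))) (t)))

1. (h (q (k (h (s) (u (t) (t))))) (h (q (k (t))) (u (t) (t))))  →  (h (q (k (h (s) (t)))) (h (q (k (t))) (u (t) (t))))
2. (h (q (k (h (s) (t)))) (h (q (k (t))) (u (t) (t))))  →  (h (q (k (h (s) (t)))) (h (q (k (t))) (t)))


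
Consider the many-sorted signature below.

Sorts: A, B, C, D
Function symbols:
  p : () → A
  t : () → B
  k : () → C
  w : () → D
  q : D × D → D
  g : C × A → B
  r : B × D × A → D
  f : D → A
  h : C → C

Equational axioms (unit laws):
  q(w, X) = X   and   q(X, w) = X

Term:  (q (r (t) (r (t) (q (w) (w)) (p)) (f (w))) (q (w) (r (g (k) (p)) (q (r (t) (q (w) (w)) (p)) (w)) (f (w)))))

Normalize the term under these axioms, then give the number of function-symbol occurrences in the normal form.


1. (q (r (t) (r (t) (q (w) (w)) (p)) (f (w))) (q (w) (r (g (k) (p)) (q (r (t) (q (w) (w)) (p)) (w)) (f (w)))))  →  (q (r (t) (r (t) (w) (p)) (f (w))) (q (w) (r (g (k) (p)) (q (r (t) (q (w) (w)) (p)) (w)) (f (w)))))
2. (q (r (t) (r (t) (w) (p)) (f (w))) (q (w) (r (g (k) (p)) (q (r (t) (q (w) (w)) (p)) (w)) (f (w)))))  →  (q (r (t) (r (t) (w) (p)) (f (w))) (r (g (k) (p)) (q (r (t) (q (w) (w)) (p)) (w)) (f (w))))
3. (q (r (t) (r (t) (w) (p)) (f (w))) (r (g (k) (p)) (q (r (t) (q (w) (w)) (p)) (w)) (f (w))))  →  (q (r (t) (r (t) (w) (p)) (f (w))) (r (g (k) (p)) (r (t) (q (w) (w)) (p)) (f (w))))
4. (q (r (t) (r (t) (w) (p)) (f (w))) (r (g (k) (p)) (r (t) (q (w) (w)) (p)) (f (w))))  →  (q (r (t) (r (t) (w) (p)) (f (w))) (r (g (k) (p)) (r (t) (w) (p)) (f (w))))
normal form: (q (r (t) (r (t) (w) (p)) (f (w))) (r (g (k) (p)) (r (t) (w) (p)) (f (w))))

size = 19


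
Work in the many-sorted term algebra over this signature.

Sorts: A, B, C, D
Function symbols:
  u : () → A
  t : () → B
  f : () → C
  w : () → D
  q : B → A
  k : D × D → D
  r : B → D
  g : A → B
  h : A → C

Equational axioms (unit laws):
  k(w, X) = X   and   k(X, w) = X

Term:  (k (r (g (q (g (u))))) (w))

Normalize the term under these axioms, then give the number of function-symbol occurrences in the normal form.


1. (k (r (g (q (g (u))))) (w))  →  (r (g (q (g (u)))))
normal form: (r (g (q (g (u)))))

size = 5


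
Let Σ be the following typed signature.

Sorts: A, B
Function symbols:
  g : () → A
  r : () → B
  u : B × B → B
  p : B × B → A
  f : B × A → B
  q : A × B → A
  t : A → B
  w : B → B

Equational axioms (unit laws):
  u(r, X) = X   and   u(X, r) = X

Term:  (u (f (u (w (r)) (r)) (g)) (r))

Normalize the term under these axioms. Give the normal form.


normal form = (f (w (r)) (g))

1. (u (f (u (w (r)) (r)) (g)) (r))  →  (f (u (w (r)) (r)) (g))
2. (f (u (w (r)) (r)) (g))  →  (f (w (r)) (g))


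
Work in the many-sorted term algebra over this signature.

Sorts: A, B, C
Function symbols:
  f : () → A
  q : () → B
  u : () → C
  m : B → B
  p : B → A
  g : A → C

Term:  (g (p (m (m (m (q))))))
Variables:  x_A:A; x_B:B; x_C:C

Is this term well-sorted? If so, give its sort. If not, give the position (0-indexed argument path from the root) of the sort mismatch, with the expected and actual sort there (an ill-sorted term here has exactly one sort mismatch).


well-sorted; sort = C

          (q) : B
        (m (q)) : B
      (m (m (q))) : B
    (m (m (m (q)))) : B
  (p (m (m (m (q))))) : A
(g (p (m (m (m (q)))))) : C


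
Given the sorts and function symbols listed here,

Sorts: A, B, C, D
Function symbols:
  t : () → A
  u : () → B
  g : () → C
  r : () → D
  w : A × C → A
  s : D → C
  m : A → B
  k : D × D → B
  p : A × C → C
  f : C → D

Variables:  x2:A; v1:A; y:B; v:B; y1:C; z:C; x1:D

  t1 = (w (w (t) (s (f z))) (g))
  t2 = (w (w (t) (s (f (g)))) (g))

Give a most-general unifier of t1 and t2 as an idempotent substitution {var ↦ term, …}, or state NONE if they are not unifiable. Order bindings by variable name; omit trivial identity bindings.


{z ↦ (g)}
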